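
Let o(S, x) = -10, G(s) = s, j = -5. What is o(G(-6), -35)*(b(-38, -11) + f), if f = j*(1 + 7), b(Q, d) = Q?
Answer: 780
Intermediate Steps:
f = -40 (f = -5*(1 + 7) = -5*8 = -40)
o(G(-6), -35)*(b(-38, -11) + f) = -10*(-38 - 40) = -10*(-78) = 780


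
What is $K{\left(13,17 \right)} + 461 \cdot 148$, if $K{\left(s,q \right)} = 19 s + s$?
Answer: $68488$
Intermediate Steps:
$K{\left(s,q \right)} = 20 s$
$K{\left(13,17 \right)} + 461 \cdot 148 = 20 \cdot 13 + 461 \cdot 148 = 260 + 68228 = 68488$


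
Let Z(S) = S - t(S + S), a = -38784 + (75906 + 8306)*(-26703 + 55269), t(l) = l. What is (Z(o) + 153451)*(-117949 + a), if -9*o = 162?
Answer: 369160971515471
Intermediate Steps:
o = -18 (o = -1/9*162 = -18)
a = 2405561208 (a = -38784 + 84212*28566 = -38784 + 2405599992 = 2405561208)
Z(S) = -S (Z(S) = S - (S + S) = S - 2*S = -S)
(Z(o) + 153451)*(-117949 + a) = (-1*(-18) + 153451)*(-117949 + 2405561208) = (18 + 153451)*2405443259 = 153469*2405443259 = 369160971515471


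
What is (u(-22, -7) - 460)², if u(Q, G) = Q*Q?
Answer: 576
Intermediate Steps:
u(Q, G) = Q²
(u(-22, -7) - 460)² = ((-22)² - 460)² = (484 - 460)² = 24² = 576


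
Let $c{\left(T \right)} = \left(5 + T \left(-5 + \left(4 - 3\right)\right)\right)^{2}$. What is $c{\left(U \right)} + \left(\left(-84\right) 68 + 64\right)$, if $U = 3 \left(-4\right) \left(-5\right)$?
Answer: $49577$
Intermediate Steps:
$U = 60$ ($U = \left(-12\right) \left(-5\right) = 60$)
$c{\left(T \right)} = \left(5 - 4 T\right)^{2}$ ($c{\left(T \right)} = \left(5 + T \left(-5 + \left(4 - 3\right)\right)\right)^{2} = \left(5 + T \left(-5 + 1\right)\right)^{2} = \left(5 + T \left(-4\right)\right)^{2} = \left(5 - 4 T\right)^{2}$)
$c{\left(U \right)} + \left(\left(-84\right) 68 + 64\right) = \left(-5 + 4 \cdot 60\right)^{2} + \left(\left(-84\right) 68 + 64\right) = \left(-5 + 240\right)^{2} + \left(-5712 + 64\right) = 235^{2} - 5648 = 55225 - 5648 = 49577$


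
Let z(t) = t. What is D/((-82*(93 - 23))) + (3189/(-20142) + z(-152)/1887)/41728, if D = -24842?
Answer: 1094423837364559/252878235886080 ≈ 4.3279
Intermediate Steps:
D/((-82*(93 - 23))) + (3189/(-20142) + z(-152)/1887)/41728 = -24842*(-1/(82*(93 - 23))) + (3189/(-20142) - 152/1887)/41728 = -24842/((-82*70)) + (3189*(-1/20142) - 152*1/1887)*(1/41728) = -24842/(-5740) + (-1063/6714 - 152/1887)*(1/41728) = -24842*(-1/5740) - 1008803/4223106*1/41728 = 12421/2870 - 1008803/176221767168 = 1094423837364559/252878235886080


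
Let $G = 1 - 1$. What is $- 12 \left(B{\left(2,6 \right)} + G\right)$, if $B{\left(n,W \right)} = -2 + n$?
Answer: $0$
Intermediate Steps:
$G = 0$
$- 12 \left(B{\left(2,6 \right)} + G\right) = - 12 \left(\left(-2 + 2\right) + 0\right) = - 12 \left(0 + 0\right) = \left(-12\right) 0 = 0$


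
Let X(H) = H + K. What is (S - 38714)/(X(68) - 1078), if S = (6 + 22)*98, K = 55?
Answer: 7194/191 ≈ 37.665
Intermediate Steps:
S = 2744 (S = 28*98 = 2744)
X(H) = 55 + H (X(H) = H + 55 = 55 + H)
(S - 38714)/(X(68) - 1078) = (2744 - 38714)/((55 + 68) - 1078) = -35970/(123 - 1078) = -35970/(-955) = -35970*(-1/955) = 7194/191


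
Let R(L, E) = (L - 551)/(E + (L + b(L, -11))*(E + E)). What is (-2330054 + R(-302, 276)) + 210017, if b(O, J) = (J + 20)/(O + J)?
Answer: -110447423159495/52096932 ≈ -2.1200e+6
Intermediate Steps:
b(O, J) = (20 + J)/(J + O)
R(L, E) = (-551 + L)/(E + 2*E*(L + 9/(-11 + L))) (R(L, E) = (L - 551)/(E + (L + (20 - 11)/(-11 + L))*(E + E)) = (-551 + L)/(E + (L + 9/(-11 + L))*(2*E)) = (-551 + L)/(E + 2*E*(L + 9/(-11 + L))))
(-2330054 + R(-302, 276)) + 210017 = (-2330054 + (-551 - 302)*(-11 - 302)/(276*(18 + (1 + 2*(-302))*(-11 - 302)))) + 210017 = (-2330054 + (1/276)*(-853)*(-313)/(18 + (1 - 604)*(-313))) + 210017 = (-2330054 + (1/276)*(-853)*(-313)/(18 - 603*(-313))) + 210017 = (-2330054 + (1/276)*(-853)*(-313)/(18 + 188739)) + 210017 = (-2330054 + (1/276)*(-853)*(-313)/188757) + 210017 = (-2330054 + (1/276)*(1/188757)*(-853)*(-313)) + 210017 = (-2330054 + 266989/52096932) + 210017 = -121388664527339/52096932 + 210017 = -110447423159495/52096932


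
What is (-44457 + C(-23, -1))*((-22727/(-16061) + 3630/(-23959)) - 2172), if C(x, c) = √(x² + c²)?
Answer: 37135435756242705/384805499 - 835311329065*√530/384805499 ≈ 9.6454e+7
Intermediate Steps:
C(x, c) = √(c² + x²)
(-44457 + C(-23, -1))*((-22727/(-16061) + 3630/(-23959)) - 2172) = (-44457 + √((-1)² + (-23)²))*((-22727/(-16061) + 3630/(-23959)) - 2172) = (-44457 + √(1 + 529))*((-22727*(-1/16061) + 3630*(-1/23959)) - 2172) = (-44457 + √530)*((22727/16061 - 3630/23959) - 2172) = (-44457 + √530)*(486214763/384805499 - 2172) = (-44457 + √530)*(-835311329065/384805499) = 37135435756242705/384805499 - 835311329065*√530/384805499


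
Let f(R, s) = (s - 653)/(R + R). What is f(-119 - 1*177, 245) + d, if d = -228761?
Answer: -16928263/74 ≈ -2.2876e+5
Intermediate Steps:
f(R, s) = (-653 + s)/(2*R) (f(R, s) = (-653 + s)/((2*R)) = (-653 + s)*(1/(2*R)) = (-653 + s)/(2*R))
f(-119 - 1*177, 245) + d = (-653 + 245)/(2*(-119 - 1*177)) - 228761 = (½)*(-408)/(-119 - 177) - 228761 = (½)*(-408)/(-296) - 228761 = (½)*(-1/296)*(-408) - 228761 = 51/74 - 228761 = -16928263/74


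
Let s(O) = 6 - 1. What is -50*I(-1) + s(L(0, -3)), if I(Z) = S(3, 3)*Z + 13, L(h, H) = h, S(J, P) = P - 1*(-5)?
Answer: -245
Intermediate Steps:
S(J, P) = 5 + P (S(J, P) = P + 5 = 5 + P)
s(O) = 5
I(Z) = 13 + 8*Z (I(Z) = (5 + 3)*Z + 13 = 8*Z + 13 = 13 + 8*Z)
-50*I(-1) + s(L(0, -3)) = -50*(13 + 8*(-1)) + 5 = -50*(13 - 8) + 5 = -50*5 + 5 = -250 + 5 = -245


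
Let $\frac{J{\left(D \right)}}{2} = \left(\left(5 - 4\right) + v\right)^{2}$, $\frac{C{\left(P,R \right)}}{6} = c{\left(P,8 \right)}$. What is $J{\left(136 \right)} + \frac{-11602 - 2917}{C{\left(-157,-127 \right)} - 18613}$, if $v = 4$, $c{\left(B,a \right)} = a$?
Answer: $\frac{942769}{18565} \approx 50.782$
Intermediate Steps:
$C{\left(P,R \right)} = 48$ ($C{\left(P,R \right)} = 6 \cdot 8 = 48$)
$J{\left(D \right)} = 50$ ($J{\left(D \right)} = 2 \left(\left(5 - 4\right) + 4\right)^{2} = 2 \left(1 + 4\right)^{2} = 2 \cdot 5^{2} = 2 \cdot 25 = 50$)
$J{\left(136 \right)} + \frac{-11602 - 2917}{C{\left(-157,-127 \right)} - 18613} = 50 + \frac{-11602 - 2917}{48 - 18613} = 50 - \frac{14519}{-18565} = 50 - - \frac{14519}{18565} = 50 + \frac{14519}{18565} = \frac{942769}{18565}$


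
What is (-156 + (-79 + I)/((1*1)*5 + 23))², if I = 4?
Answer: 19740249/784 ≈ 25179.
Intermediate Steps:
(-156 + (-79 + I)/((1*1)*5 + 23))² = (-156 + (-79 + 4)/((1*1)*5 + 23))² = (-156 - 75/(1*5 + 23))² = (-156 - 75/(5 + 23))² = (-156 - 75/28)² = (-4443/28)² = 19740249/784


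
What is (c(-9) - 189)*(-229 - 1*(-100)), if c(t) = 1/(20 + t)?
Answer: 268062/11 ≈ 24369.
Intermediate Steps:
(c(-9) - 189)*(-229 - 1*(-100)) = (1/(20 - 9) - 189)*(-229 - 1*(-100)) = (1/11 - 189)*(-229 + 100) = (1/11 - 189)*(-129) = -2078/11*(-129) = 268062/11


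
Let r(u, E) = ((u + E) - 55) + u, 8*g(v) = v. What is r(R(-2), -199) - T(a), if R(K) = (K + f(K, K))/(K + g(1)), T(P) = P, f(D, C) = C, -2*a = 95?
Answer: -6067/30 ≈ -202.23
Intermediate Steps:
a = -95/2 (a = -1/2*95 = -95/2 ≈ -47.500)
g(v) = v/8
R(K) = 2*K/(1/8 + K) (R(K) = (K + K)/(K + (1/8)*1) = (2*K)/(K + 1/8) = (2*K)/(1/8 + K) = 2*K/(1/8 + K))
r(u, E) = -55 + E + 2*u (r(u, E) = ((E + u) - 55) + u = (-55 + E + u) + u = -55 + E + 2*u)
r(R(-2), -199) - T(a) = (-55 - 199 + 2*(16*(-2)/(1 + 8*(-2)))) - 1*(-95/2) = (-55 - 199 + 2*(16*(-2)/(1 - 16))) + 95/2 = (-55 - 199 + 2*(16*(-2)/(-15))) + 95/2 = (-55 - 199 + 2*(16*(-2)*(-1/15))) + 95/2 = (-55 - 199 + 2*(32/15)) + 95/2 = (-55 - 199 + 64/15) + 95/2 = -3746/15 + 95/2 = -6067/30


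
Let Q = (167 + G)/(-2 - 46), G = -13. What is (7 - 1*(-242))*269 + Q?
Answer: 1607467/24 ≈ 66978.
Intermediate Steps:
Q = -77/24 (Q = (167 - 13)/(-2 - 46) = 154/(-48) = 154*(-1/48) = -77/24 ≈ -3.2083)
(7 - 1*(-242))*269 + Q = (7 - 1*(-242))*269 - 77/24 = (7 + 242)*269 - 77/24 = 249*269 - 77/24 = 66981 - 77/24 = 1607467/24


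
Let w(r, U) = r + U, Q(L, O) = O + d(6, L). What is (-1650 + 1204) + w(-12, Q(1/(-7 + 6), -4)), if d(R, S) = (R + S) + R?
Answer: -451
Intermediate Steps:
d(R, S) = S + 2*R
Q(L, O) = 12 + L + O (Q(L, O) = O + (L + 2*6) = O + (L + 12) = O + (12 + L) = 12 + L + O)
w(r, U) = U + r
(-1650 + 1204) + w(-12, Q(1/(-7 + 6), -4)) = (-1650 + 1204) + ((12 + 1/(-7 + 6) - 4) - 12) = -446 + ((12 + 1/(-1) - 4) - 12) = -446 + ((12 - 1 - 4) - 12) = -446 + (7 - 12) = -446 - 5 = -451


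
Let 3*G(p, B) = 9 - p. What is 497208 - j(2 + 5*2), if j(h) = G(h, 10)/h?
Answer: 5966497/12 ≈ 4.9721e+5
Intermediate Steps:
G(p, B) = 3 - p/3 (G(p, B) = (9 - p)/3 = 3 - p/3)
j(h) = (3 - h/3)/h
497208 - j(2 + 5*2) = 497208 - (9 - (2 + 5*2))/(3*(2 + 5*2)) = 497208 - (9 - (2 + 10))/(3*(2 + 10)) = 497208 - (9 - 1*12)/(3*12) = 497208 - (9 - 12)/(3*12) = 497208 - (-3)/(3*12) = 497208 - 1*(-1/12) = 497208 + 1/12 = 5966497/12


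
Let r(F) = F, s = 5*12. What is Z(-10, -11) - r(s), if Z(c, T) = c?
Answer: -70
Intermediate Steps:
s = 60
Z(-10, -11) - r(s) = -10 - 1*60 = -10 - 60 = -70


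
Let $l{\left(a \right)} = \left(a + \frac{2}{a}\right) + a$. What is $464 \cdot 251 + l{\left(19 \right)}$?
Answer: $\frac{2213540}{19} \approx 1.165 \cdot 10^{5}$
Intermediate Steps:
$l{\left(a \right)} = 2 a + \frac{2}{a}$
$464 \cdot 251 + l{\left(19 \right)} = 464 \cdot 251 + \left(2 \cdot 19 + \frac{2}{19}\right) = 116464 + \left(38 + 2 \cdot \frac{1}{19}\right) = 116464 + \left(38 + \frac{2}{19}\right) = 116464 + \frac{724}{19} = \frac{2213540}{19}$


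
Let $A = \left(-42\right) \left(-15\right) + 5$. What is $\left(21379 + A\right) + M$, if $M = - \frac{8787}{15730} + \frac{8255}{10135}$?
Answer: $\frac{701918164921}{31884710} \approx 22014.0$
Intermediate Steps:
$A = 635$ ($A = 630 + 5 = 635$)
$M = \frac{8158981}{31884710}$ ($M = \left(-8787\right) \frac{1}{15730} + 8255 \cdot \frac{1}{10135} = - \frac{8787}{15730} + \frac{1651}{2027} = \frac{8158981}{31884710} \approx 0.25589$)
$\left(21379 + A\right) + M = \left(21379 + 635\right) + \frac{8158981}{31884710} = 22014 + \frac{8158981}{31884710} = \frac{701918164921}{31884710}$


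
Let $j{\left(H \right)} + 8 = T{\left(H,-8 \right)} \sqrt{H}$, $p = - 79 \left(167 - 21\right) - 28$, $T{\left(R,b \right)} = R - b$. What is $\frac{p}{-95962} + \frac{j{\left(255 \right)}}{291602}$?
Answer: $\frac{842683657}{6995677781} + \frac{263 \sqrt{255}}{291602} \approx 0.13486$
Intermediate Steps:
$p = -11562$ ($p = \left(-79\right) 146 - 28 = -11534 - 28 = -11562$)
$j{\left(H \right)} = -8 + \sqrt{H} \left(8 + H\right)$ ($j{\left(H \right)} = -8 + \left(H - -8\right) \sqrt{H} = -8 + \left(H + 8\right) \sqrt{H} = -8 + \left(8 + H\right) \sqrt{H} = -8 + \sqrt{H} \left(8 + H\right)$)
$\frac{p}{-95962} + \frac{j{\left(255 \right)}}{291602} = - \frac{11562}{-95962} + \frac{-8 + \sqrt{255} \left(8 + 255\right)}{291602} = \left(-11562\right) \left(- \frac{1}{95962}\right) + \left(-8 + \sqrt{255} \cdot 263\right) \frac{1}{291602} = \frac{5781}{47981} + \left(-8 + 263 \sqrt{255}\right) \frac{1}{291602} = \frac{5781}{47981} - \left(\frac{4}{145801} - \frac{263 \sqrt{255}}{291602}\right) = \frac{842683657}{6995677781} + \frac{263 \sqrt{255}}{291602}$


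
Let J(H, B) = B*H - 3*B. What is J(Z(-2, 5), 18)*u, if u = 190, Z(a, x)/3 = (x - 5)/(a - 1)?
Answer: -10260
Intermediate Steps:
Z(a, x) = 3*(-5 + x)/(-1 + a) (Z(a, x) = 3*((x - 5)/(a - 1)) = 3*((-5 + x)/(-1 + a)) = 3*(-5 + x)/(-1 + a))
J(H, B) = -3*B + B*H
J(Z(-2, 5), 18)*u = (18*(-3 + 3*(-5 + 5)/(-1 - 2)))*190 = (18*(-3 + 3*0/(-3)))*190 = (18*(-3 + 3*(-1/3)*0))*190 = (18*(-3 + 0))*190 = (18*(-3))*190 = -54*190 = -10260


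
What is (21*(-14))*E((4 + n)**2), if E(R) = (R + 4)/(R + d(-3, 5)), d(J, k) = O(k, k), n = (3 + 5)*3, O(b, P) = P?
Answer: -77224/263 ≈ -293.63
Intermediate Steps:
n = 24 (n = 8*3 = 24)
d(J, k) = k
E(R) = (4 + R)/(5 + R) (E(R) = (R + 4)/(R + 5) = (4 + R)/(5 + R))
(21*(-14))*E((4 + n)**2) = (21*(-14))*((4 + (4 + 24)**2)/(5 + (4 + 24)**2)) = -294*(4 + 28**2)/(5 + 28**2) = -294*(4 + 784)/(5 + 784) = -294*788/789 = -77224/263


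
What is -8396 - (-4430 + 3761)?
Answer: -7727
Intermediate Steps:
-8396 - (-4430 + 3761) = -8396 - 1*(-669) = -8396 + 669 = -7727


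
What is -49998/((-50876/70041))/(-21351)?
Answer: -583651653/181042246 ≈ -3.2238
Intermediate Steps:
-49998/((-50876/70041))/(-21351) = -49998/((-50876*1/70041))*(-1/21351) = -49998/(-50876/70041)*(-1/21351) = -49998*(-70041/50876)*(-1/21351) = (1750954959/25438)*(-1/21351) = -583651653/181042246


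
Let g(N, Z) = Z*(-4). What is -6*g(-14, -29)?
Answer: -696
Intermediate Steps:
g(N, Z) = -4*Z
-6*g(-14, -29) = -(-24)*(-29) = -6*116 = -696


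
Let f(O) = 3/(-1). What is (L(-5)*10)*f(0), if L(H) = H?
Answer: 150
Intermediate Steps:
f(O) = -3 (f(O) = 3*(-1) = -3)
(L(-5)*10)*f(0) = -5*10*(-3) = -50*(-3) = 150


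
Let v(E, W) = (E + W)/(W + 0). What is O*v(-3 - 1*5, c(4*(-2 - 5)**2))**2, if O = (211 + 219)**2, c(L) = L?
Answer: 408444100/2401 ≈ 1.7011e+5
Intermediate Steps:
O = 184900 (O = 430**2 = 184900)
v(E, W) = (E + W)/W
O*v(-3 - 1*5, c(4*(-2 - 5)**2))**2 = 184900*(((-3 - 1*5) + 4*(-2 - 5)**2)/((4*(-2 - 5)**2)))**2 = 184900*(((-3 - 5) + 4*(-7)**2)/((4*(-7)**2)))**2 = 184900*((-8 + 4*49)/((4*49)))**2 = 184900*((-8 + 196)/196)**2 = 184900*((1/196)*188)**2 = 184900*(47/49)**2 = 184900*(2209/2401) = 408444100/2401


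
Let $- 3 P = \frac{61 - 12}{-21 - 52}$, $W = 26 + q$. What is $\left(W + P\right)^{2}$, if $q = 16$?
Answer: $\frac{85507009}{47961} \approx 1782.8$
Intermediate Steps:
$W = 42$ ($W = 26 + 16 = 42$)
$P = \frac{49}{219}$ ($P = - \frac{\left(61 - 12\right) \frac{1}{-21 - 52}}{3} = - \frac{49 \frac{1}{-73}}{3} = - \frac{49 \left(- \frac{1}{73}\right)}{3} = \left(- \frac{1}{3}\right) \left(- \frac{49}{73}\right) = \frac{49}{219} \approx 0.22374$)
$\left(W + P\right)^{2} = \left(42 + \frac{49}{219}\right)^{2} = \left(\frac{9247}{219}\right)^{2} = \frac{85507009}{47961}$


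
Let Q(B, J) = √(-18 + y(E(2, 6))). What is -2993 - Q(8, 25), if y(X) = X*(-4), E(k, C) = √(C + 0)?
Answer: -2993 - I*√(18 + 4*√6) ≈ -2993.0 - 5.2724*I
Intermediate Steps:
E(k, C) = √C
y(X) = -4*X
Q(B, J) = √(-18 - 4*√6)
-2993 - Q(8, 25) = -2993 - √(-18 - 4*√6)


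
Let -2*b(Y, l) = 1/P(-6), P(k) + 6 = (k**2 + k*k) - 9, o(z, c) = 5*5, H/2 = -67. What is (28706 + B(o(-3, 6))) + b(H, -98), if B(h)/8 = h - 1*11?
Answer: 3285251/114 ≈ 28818.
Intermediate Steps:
H = -134 (H = 2*(-67) = -134)
o(z, c) = 25
P(k) = -15 + 2*k**2 (P(k) = -6 + ((k**2 + k*k) - 9) = -6 + ((k**2 + k**2) - 9) = -6 + (2*k**2 - 9) = -6 + (-9 + 2*k**2) = -15 + 2*k**2)
b(Y, l) = -1/114 (b(Y, l) = -1/(2*(-15 + 2*(-6)**2)) = -1/(2*(-15 + 2*36)) = -1/(2*(-15 + 72)) = -1/2/57 = -1/2*1/57 = -1/114)
B(h) = -88 + 8*h (B(h) = 8*(h - 1*11) = 8*(h - 11) = 8*(-11 + h) = -88 + 8*h)
(28706 + B(o(-3, 6))) + b(H, -98) = (28706 + (-88 + 8*25)) - 1/114 = (28706 + (-88 + 200)) - 1/114 = (28706 + 112) - 1/114 = 28818 - 1/114 = 3285251/114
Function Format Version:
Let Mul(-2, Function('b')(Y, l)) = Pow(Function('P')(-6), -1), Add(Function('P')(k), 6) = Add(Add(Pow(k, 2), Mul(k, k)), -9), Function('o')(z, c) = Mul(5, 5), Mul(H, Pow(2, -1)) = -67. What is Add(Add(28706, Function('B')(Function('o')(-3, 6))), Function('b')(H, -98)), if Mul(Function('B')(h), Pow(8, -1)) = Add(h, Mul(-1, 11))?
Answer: Rational(3285251, 114) ≈ 28818.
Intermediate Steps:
H = -134 (H = Mul(2, -67) = -134)
Function('o')(z, c) = 25
Function('P')(k) = Add(-15, Mul(2, Pow(k, 2))) (Function('P')(k) = Add(-6, Add(Add(Pow(k, 2), Mul(k, k)), -9)) = Add(-6, Add(Add(Pow(k, 2), Pow(k, 2)), -9)) = Add(-6, Add(Mul(2, Pow(k, 2)), -9)) = Add(-6, Add(-9, Mul(2, Pow(k, 2)))) = Add(-15, Mul(2, Pow(k, 2))))
Function('b')(Y, l) = Rational(-1, 114) (Function('b')(Y, l) = Mul(Rational(-1, 2), Pow(Add(-15, Mul(2, Pow(-6, 2))), -1)) = Mul(Rational(-1, 2), Pow(Add(-15, Mul(2, 36)), -1)) = Mul(Rational(-1, 2), Pow(Add(-15, 72), -1)) = Mul(Rational(-1, 2), Pow(57, -1)) = Mul(Rational(-1, 2), Rational(1, 57)) = Rational(-1, 114))
Function('B')(h) = Add(-88, Mul(8, h)) (Function('B')(h) = Mul(8, Add(h, Mul(-1, 11))) = Mul(8, Add(h, -11)) = Mul(8, Add(-11, h)) = Add(-88, Mul(8, h)))
Add(Add(28706, Function('B')(Function('o')(-3, 6))), Function('b')(H, -98)) = Add(Add(28706, Add(-88, Mul(8, 25))), Rational(-1, 114)) = Add(Add(28706, Add(-88, 200)), Rational(-1, 114)) = Add(Add(28706, 112), Rational(-1, 114)) = Add(28818, Rational(-1, 114)) = Rational(3285251, 114)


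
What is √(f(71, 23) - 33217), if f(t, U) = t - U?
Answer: I*√33169 ≈ 182.12*I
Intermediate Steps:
√(f(71, 23) - 33217) = √((71 - 1*23) - 33217) = √((71 - 23) - 33217) = √(48 - 33217) = √(-33169) = I*√33169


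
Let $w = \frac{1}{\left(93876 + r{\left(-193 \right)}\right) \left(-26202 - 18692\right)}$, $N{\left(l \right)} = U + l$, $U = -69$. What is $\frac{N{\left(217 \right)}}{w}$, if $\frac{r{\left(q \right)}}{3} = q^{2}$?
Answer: $-1366223366376$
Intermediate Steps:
$r{\left(q \right)} = 3 q^{2}$
$N{\left(l \right)} = -69 + l$
$w = - \frac{1}{9231238962}$ ($w = \frac{1}{\left(93876 + 3 \left(-193\right)^{2}\right) \left(-26202 - 18692\right)} = \frac{1}{\left(93876 + 3 \cdot 37249\right) \left(-26202 - 18692\right)} = \frac{1}{\left(93876 + 111747\right) \left(-44894\right)} = \frac{1}{205623} \left(- \frac{1}{44894}\right) = - \frac{1}{9231238962} \approx -1.0833 \cdot 10^{-10}$)
$\frac{N{\left(217 \right)}}{w} = \frac{-69 + 217}{- \frac{1}{9231238962}} = 148 \left(-9231238962\right) = -1366223366376$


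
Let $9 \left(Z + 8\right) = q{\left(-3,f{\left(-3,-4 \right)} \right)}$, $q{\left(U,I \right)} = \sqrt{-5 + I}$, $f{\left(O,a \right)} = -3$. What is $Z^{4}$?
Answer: $\frac{26625088}{6561} - \frac{331264 i \sqrt{2}}{729} \approx 4058.1 - 642.63 i$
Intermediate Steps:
$Z = -8 + \frac{2 i \sqrt{2}}{9}$ ($Z = -8 + \frac{\sqrt{-5 - 3}}{9} = -8 + \frac{\sqrt{-8}}{9} = -8 + \frac{2 i \sqrt{2}}{9} \approx -8.0 + 0.31427 i$)
$Z^{4} = \left(-8 + \frac{2 i \sqrt{2}}{9}\right)^{4}$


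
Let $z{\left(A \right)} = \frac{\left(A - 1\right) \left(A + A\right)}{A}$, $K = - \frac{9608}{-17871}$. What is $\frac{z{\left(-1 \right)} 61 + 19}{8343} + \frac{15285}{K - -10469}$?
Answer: $\frac{248540156170}{173442726189} \approx 1.433$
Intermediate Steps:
$K = \frac{9608}{17871}$ ($K = \left(-9608\right) \left(- \frac{1}{17871}\right) = \frac{9608}{17871} \approx 0.53763$)
$z{\left(A \right)} = -2 + 2 A$ ($z{\left(A \right)} = \frac{\left(-1 + A\right) 2 A}{A} = \frac{2 A \left(-1 + A\right)}{A} = -2 + 2 A$)
$\frac{z{\left(-1 \right)} 61 + 19}{8343} + \frac{15285}{K - -10469} = \frac{\left(-2 + 2 \left(-1\right)\right) 61 + 19}{8343} + \frac{15285}{\frac{9608}{17871} - -10469} = \left(\left(-2 - 2\right) 61 + 19\right) \frac{1}{8343} + \frac{15285}{\frac{9608}{17871} + 10469} = \left(\left(-4\right) 61 + 19\right) \frac{1}{8343} + \frac{15285}{\frac{187101107}{17871}} = \left(-244 + 19\right) \frac{1}{8343} + 15285 \cdot \frac{17871}{187101107} = \left(-225\right) \frac{1}{8343} + \frac{273158235}{187101107} = - \frac{25}{927} + \frac{273158235}{187101107} = \frac{248540156170}{173442726189}$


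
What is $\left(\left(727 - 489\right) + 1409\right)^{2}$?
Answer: $2712609$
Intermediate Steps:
$\left(\left(727 - 489\right) + 1409\right)^{2} = \left(238 + 1409\right)^{2} = 1647^{2} = 2712609$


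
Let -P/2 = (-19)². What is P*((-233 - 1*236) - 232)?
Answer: 506122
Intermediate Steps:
P = -722 (P = -2*(-19)² = -2*361 = -722)
P*((-233 - 1*236) - 232) = -722*((-233 - 1*236) - 232) = -722*((-233 - 236) - 232) = -722*(-469 - 232) = -722*(-701) = 506122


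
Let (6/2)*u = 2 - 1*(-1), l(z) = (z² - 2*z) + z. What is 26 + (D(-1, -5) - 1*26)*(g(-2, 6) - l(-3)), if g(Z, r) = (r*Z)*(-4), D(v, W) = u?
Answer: -874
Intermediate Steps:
l(z) = z² - z
u = 1 (u = (2 - 1*(-1))/3 = (2 + 1)/3 = (⅓)*3 = 1)
D(v, W) = 1
g(Z, r) = -4*Z*r (g(Z, r) = (Z*r)*(-4) = -4*Z*r)
26 + (D(-1, -5) - 1*26)*(g(-2, 6) - l(-3)) = 26 + (1 - 1*26)*(-4*(-2)*6 - (-3)*(-1 - 3)) = 26 + (1 - 26)*(48 - (-3)*(-4)) = 26 - 25*(48 - 1*12) = 26 - 25*(48 - 12) = 26 - 25*36 = 26 - 900 = -874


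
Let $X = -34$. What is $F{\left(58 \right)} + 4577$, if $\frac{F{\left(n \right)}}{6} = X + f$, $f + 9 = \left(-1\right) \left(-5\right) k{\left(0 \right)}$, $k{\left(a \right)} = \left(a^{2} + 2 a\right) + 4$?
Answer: $4439$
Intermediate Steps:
$k{\left(a \right)} = 4 + a^{2} + 2 a$
$f = 11$ ($f = -9 + \left(-1\right) \left(-5\right) \left(4 + 0^{2} + 2 \cdot 0\right) = -9 + 5 \left(4 + 0 + 0\right) = -9 + 5 \cdot 4 = -9 + 20 = 11$)
$F{\left(n \right)} = -138$ ($F{\left(n \right)} = 6 \left(-34 + 11\right) = 6 \left(-23\right) = -138$)
$F{\left(58 \right)} + 4577 = -138 + 4577 = 4439$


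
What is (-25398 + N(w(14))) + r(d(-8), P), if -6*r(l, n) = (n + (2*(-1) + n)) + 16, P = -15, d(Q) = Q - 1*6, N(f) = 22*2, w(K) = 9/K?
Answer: -76054/3 ≈ -25351.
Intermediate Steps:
N(f) = 44
d(Q) = -6 + Q (d(Q) = Q - 6 = -6 + Q)
r(l, n) = -7/3 - n/3 (r(l, n) = -((n + (2*(-1) + n)) + 16)/6 = -((n + (-2 + n)) + 16)/6 = -((-2 + 2*n) + 16)/6 = -(14 + 2*n)/6 = -7/3 - n/3)
(-25398 + N(w(14))) + r(d(-8), P) = (-25398 + 44) + (-7/3 - ⅓*(-15)) = -25354 + (-7/3 + 5) = -25354 + 8/3 = -76054/3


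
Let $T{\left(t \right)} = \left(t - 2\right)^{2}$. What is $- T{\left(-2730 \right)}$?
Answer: $-7463824$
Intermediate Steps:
$T{\left(t \right)} = \left(-2 + t\right)^{2}$
$- T{\left(-2730 \right)} = - \left(-2 - 2730\right)^{2} = - \left(-2732\right)^{2} = \left(-1\right) 7463824 = -7463824$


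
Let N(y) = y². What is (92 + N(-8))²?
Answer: 24336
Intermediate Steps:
(92 + N(-8))² = (92 + (-8)²)² = (92 + 64)² = 156² = 24336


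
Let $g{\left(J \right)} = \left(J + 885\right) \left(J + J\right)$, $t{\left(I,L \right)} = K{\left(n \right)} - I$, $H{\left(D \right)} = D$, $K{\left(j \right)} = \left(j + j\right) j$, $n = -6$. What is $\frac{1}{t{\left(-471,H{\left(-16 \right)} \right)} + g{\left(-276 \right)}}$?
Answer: $- \frac{1}{335625} \approx -2.9795 \cdot 10^{-6}$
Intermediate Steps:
$K{\left(j \right)} = 2 j^{2}$ ($K{\left(j \right)} = 2 j j = 2 j^{2}$)
$t{\left(I,L \right)} = 72 - I$ ($t{\left(I,L \right)} = 2 \left(-6\right)^{2} - I = 2 \cdot 36 - I = 72 - I$)
$g{\left(J \right)} = 2 J \left(885 + J\right)$ ($g{\left(J \right)} = \left(885 + J\right) 2 J = 2 J \left(885 + J\right)$)
$\frac{1}{t{\left(-471,H{\left(-16 \right)} \right)} + g{\left(-276 \right)}} = \frac{1}{\left(72 - -471\right) + 2 \left(-276\right) \left(885 - 276\right)} = \frac{1}{\left(72 + 471\right) + 2 \left(-276\right) 609} = \frac{1}{543 - 336168} = \frac{1}{-335625} = - \frac{1}{335625}$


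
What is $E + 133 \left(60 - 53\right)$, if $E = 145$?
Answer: $1076$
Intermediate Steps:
$E + 133 \left(60 - 53\right) = 145 + 133 \left(60 - 53\right) = 145 + 133 \cdot 7 = 145 + 931 = 1076$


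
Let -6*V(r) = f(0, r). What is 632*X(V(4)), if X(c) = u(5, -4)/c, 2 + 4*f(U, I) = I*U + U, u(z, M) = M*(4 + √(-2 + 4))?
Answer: -121344 - 30336*√2 ≈ -1.6425e+5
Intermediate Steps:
u(z, M) = M*(4 + √2)
f(U, I) = -½ + U/4 + I*U/4 (f(U, I) = -½ + (I*U + U)/4 = -½ + (U + I*U)/4 = -½ + (U/4 + I*U/4) = -½ + U/4 + I*U/4)
V(r) = 1/12 (V(r) = -(-½ + (¼)*0 + (¼)*r*0)/6 = -(-½ + 0 + 0)/6 = -⅙*(-½) = 1/12)
X(c) = (-16 - 4*√2)/c (X(c) = (-4*(4 + √2))/c = (-16 - 4*√2)/c)
632*X(V(4)) = 632*(4*(-4 - √2)/(1/12)) = 632*(4*12*(-4 - √2)) = 632*(-192 - 48*√2) = -121344 - 30336*√2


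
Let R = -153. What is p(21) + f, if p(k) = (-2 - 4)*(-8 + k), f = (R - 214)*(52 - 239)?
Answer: 68551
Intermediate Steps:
f = 68629 (f = (-153 - 214)*(52 - 239) = -367*(-187) = 68629)
p(k) = 48 - 6*k (p(k) = -6*(-8 + k) = 48 - 6*k)
p(21) + f = (48 - 6*21) + 68629 = (48 - 126) + 68629 = -78 + 68629 = 68551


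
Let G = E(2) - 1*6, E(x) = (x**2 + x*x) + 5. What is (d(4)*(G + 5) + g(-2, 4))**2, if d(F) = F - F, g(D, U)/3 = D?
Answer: 36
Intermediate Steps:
g(D, U) = 3*D
E(x) = 5 + 2*x**2 (E(x) = (x**2 + x**2) + 5 = 2*x**2 + 5 = 5 + 2*x**2)
G = 7 (G = (5 + 2*2**2) - 1*6 = (5 + 2*4) - 6 = (5 + 8) - 6 = 13 - 6 = 7)
d(F) = 0
(d(4)*(G + 5) + g(-2, 4))**2 = (0*(7 + 5) + 3*(-2))**2 = (0*12 - 6)**2 = (0 - 6)**2 = (-6)**2 = 36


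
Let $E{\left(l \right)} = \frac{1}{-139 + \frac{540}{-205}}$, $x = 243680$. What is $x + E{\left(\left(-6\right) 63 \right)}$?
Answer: $\frac{1415049719}{5807} \approx 2.4368 \cdot 10^{5}$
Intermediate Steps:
$E{\left(l \right)} = - \frac{41}{5807}$ ($E{\left(l \right)} = \frac{1}{-139 + 540 \left(- \frac{1}{205}\right)} = \frac{1}{-139 - \frac{108}{41}} = \frac{1}{- \frac{5807}{41}} = - \frac{41}{5807}$)
$x + E{\left(\left(-6\right) 63 \right)} = 243680 - \frac{41}{5807} = \frac{1415049719}{5807}$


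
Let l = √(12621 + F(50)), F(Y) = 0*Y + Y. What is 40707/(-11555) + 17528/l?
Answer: -40707/11555 + 17528*√12671/12671 ≈ 152.19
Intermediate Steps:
F(Y) = Y (F(Y) = 0 + Y = Y)
l = √12671 (l = √(12621 + 50) = √12671 ≈ 112.57)
40707/(-11555) + 17528/l = 40707/(-11555) + 17528/(√12671) = 40707*(-1/11555) + 17528*(√12671/12671) = -40707/11555 + 17528*√12671/12671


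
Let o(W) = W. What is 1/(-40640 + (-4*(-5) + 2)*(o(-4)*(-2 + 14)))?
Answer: -1/41696 ≈ -2.3983e-5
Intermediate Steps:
1/(-40640 + (-4*(-5) + 2)*(o(-4)*(-2 + 14))) = 1/(-40640 + (-4*(-5) + 2)*(-4*(-2 + 14))) = 1/(-40640 + (20 + 2)*(-4*12)) = 1/(-40640 + 22*(-48)) = 1/(-40640 - 1056) = 1/(-41696) = -1/41696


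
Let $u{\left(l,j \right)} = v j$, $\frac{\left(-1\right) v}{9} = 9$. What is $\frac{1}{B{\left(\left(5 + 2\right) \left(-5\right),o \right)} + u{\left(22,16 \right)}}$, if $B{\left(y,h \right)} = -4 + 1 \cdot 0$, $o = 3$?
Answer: $- \frac{1}{1300} \approx -0.00076923$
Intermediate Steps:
$v = -81$ ($v = \left(-9\right) 9 = -81$)
$B{\left(y,h \right)} = -4$ ($B{\left(y,h \right)} = -4 + 0 = -4$)
$u{\left(l,j \right)} = - 81 j$
$\frac{1}{B{\left(\left(5 + 2\right) \left(-5\right),o \right)} + u{\left(22,16 \right)}} = \frac{1}{-4 - 1296} = \frac{1}{-1300} = - \frac{1}{1300}$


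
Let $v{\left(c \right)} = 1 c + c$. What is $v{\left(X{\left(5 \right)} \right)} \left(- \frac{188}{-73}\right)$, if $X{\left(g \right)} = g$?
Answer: $\frac{1880}{73} \approx 25.753$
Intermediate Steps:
$v{\left(c \right)} = 2 c$ ($v{\left(c \right)} = c + c = 2 c$)
$v{\left(X{\left(5 \right)} \right)} \left(- \frac{188}{-73}\right) = 2 \cdot 5 \left(- \frac{188}{-73}\right) = 10 \left(\left(-188\right) \left(- \frac{1}{73}\right)\right) = 10 \cdot \frac{188}{73} = \frac{1880}{73}$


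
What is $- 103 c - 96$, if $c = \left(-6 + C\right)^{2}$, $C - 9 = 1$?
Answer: $-1744$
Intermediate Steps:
$C = 10$ ($C = 9 + 1 = 10$)
$c = 16$ ($c = \left(-6 + 10\right)^{2} = 4^{2} = 16$)
$- 103 c - 96 = \left(-103\right) 16 - 96 = -1648 - 96 = -1744$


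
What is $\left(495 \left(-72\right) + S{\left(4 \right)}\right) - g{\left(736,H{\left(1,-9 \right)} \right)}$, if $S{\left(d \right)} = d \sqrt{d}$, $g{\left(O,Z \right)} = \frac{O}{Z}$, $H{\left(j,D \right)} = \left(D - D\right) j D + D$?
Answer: $- \frac{319952}{9} \approx -35550.0$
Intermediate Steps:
$H{\left(j,D \right)} = D$ ($H{\left(j,D \right)} = 0 j D + D = 0 D + D = 0 + D = D$)
$S{\left(d \right)} = d^{\frac{3}{2}}$
$\left(495 \left(-72\right) + S{\left(4 \right)}\right) - g{\left(736,H{\left(1,-9 \right)} \right)} = \left(495 \left(-72\right) + 4^{\frac{3}{2}}\right) - \frac{736}{-9} = \left(-35640 + 8\right) - 736 \left(- \frac{1}{9}\right) = -35632 - - \frac{736}{9} = -35632 + \frac{736}{9} = - \frac{319952}{9}$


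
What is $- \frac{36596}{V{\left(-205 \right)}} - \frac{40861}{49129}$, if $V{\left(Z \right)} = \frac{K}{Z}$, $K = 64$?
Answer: $\frac{92142996529}{786064} \approx 1.1722 \cdot 10^{5}$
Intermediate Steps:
$V{\left(Z \right)} = \frac{64}{Z}$
$- \frac{36596}{V{\left(-205 \right)}} - \frac{40861}{49129} = - \frac{36596}{64 \frac{1}{-205}} - \frac{40861}{49129} = - \frac{36596}{64 \left(- \frac{1}{205}\right)} - \frac{40861}{49129} = - \frac{36596}{- \frac{64}{205}} - \frac{40861}{49129} = \left(-36596\right) \left(- \frac{205}{64}\right) - \frac{40861}{49129} = \frac{1875545}{16} - \frac{40861}{49129} = \frac{92142996529}{786064}$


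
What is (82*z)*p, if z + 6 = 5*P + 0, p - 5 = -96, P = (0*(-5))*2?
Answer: 44772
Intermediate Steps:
P = 0 (P = 0*2 = 0)
p = -91 (p = 5 - 96 = -91)
z = -6 (z = -6 + (5*0 + 0) = -6 + (0 + 0) = -6 + 0 = -6)
(82*z)*p = (82*(-6))*(-91) = -492*(-91) = 44772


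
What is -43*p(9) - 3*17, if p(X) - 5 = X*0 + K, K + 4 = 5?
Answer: -309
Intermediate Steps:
K = 1 (K = -4 + 5 = 1)
p(X) = 6 (p(X) = 5 + (X*0 + 1) = 5 + (0 + 1) = 5 + 1 = 6)
-43*p(9) - 3*17 = -43*6 - 3*17 = -258 - 51 = -309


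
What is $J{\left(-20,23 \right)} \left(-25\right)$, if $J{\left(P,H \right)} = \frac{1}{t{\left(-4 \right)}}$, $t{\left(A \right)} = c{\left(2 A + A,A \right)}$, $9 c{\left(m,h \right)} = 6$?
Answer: $- \frac{75}{2} \approx -37.5$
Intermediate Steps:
$c{\left(m,h \right)} = \frac{2}{3}$ ($c{\left(m,h \right)} = \frac{1}{9} \cdot 6 = \frac{2}{3}$)
$t{\left(A \right)} = \frac{2}{3}$
$J{\left(P,H \right)} = \frac{3}{2}$ ($J{\left(P,H \right)} = \frac{1}{\frac{2}{3}} = \frac{3}{2}$)
$J{\left(-20,23 \right)} \left(-25\right) = \frac{3}{2} \left(-25\right) = - \frac{75}{2}$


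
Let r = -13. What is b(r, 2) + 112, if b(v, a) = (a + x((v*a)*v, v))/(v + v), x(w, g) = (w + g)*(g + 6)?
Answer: 5185/26 ≈ 199.42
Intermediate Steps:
x(w, g) = (6 + g)*(g + w) (x(w, g) = (g + w)*(6 + g) = (6 + g)*(g + w))
b(v, a) = (a + v**2 + 6*v + a*v**3 + 6*a*v**2)/(2*v) (b(v, a) = (a + (v**2 + 6*v + 6*((v*a)*v) + v*((v*a)*v)))/(v + v) = (a + (v**2 + 6*v + 6*((a*v)*v) + v*((a*v)*v)))/((2*v)) = (a + (v**2 + 6*v + 6*(a*v**2) + v*(a*v**2)))*(1/(2*v)) = (a + (v**2 + 6*v + 6*a*v**2 + a*v**3))*(1/(2*v)) = (a + (v**2 + 6*v + a*v**3 + 6*a*v**2))*(1/(2*v)) = (a + v**2 + 6*v + a*v**3 + 6*a*v**2)*(1/(2*v)) = (a + v**2 + 6*v + a*v**3 + 6*a*v**2)/(2*v))
b(r, 2) + 112 = (3 + (1/2)*(-13) + (1/2)*2/(-13) + (1/2)*2*(-13)**2 + 3*2*(-13)) + 112 = (3 - 13/2 + (1/2)*2*(-1/13) + (1/2)*2*169 - 78) + 112 = (3 - 13/2 - 1/13 + 169 - 78) + 112 = 2273/26 + 112 = 5185/26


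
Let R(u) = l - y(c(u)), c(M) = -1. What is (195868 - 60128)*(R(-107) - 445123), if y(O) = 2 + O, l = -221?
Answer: -60451130300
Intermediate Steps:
R(u) = -222 (R(u) = -221 - (2 - 1) = -221 - 1*1 = -221 - 1 = -222)
(195868 - 60128)*(R(-107) - 445123) = (195868 - 60128)*(-222 - 445123) = 135740*(-445345) = -60451130300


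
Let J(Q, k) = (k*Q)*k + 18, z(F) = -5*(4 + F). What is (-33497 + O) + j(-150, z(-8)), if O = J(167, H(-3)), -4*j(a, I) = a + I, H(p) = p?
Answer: -63887/2 ≈ -31944.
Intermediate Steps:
z(F) = -20 - 5*F
J(Q, k) = 18 + Q*k² (J(Q, k) = (Q*k)*k + 18 = Q*k² + 18 = 18 + Q*k²)
j(a, I) = -I/4 - a/4 (j(a, I) = -(a + I)/4 = -(I + a)/4 = -I/4 - a/4)
O = 1521 (O = 18 + 167*(-3)² = 18 + 167*9 = 18 + 1503 = 1521)
(-33497 + O) + j(-150, z(-8)) = (-33497 + 1521) + (-(-20 - 5*(-8))/4 - ¼*(-150)) = -31976 + (-(-20 + 40)/4 + 75/2) = -31976 + (-¼*20 + 75/2) = -31976 + (-5 + 75/2) = -31976 + 65/2 = -63887/2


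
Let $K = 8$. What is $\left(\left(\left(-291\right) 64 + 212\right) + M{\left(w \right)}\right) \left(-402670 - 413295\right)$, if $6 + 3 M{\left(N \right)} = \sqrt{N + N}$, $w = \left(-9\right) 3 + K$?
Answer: $15025179510 - \frac{815965 i \sqrt{38}}{3} \approx 1.5025 \cdot 10^{10} - 1.6766 \cdot 10^{6} i$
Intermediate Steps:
$w = -19$ ($w = \left(-9\right) 3 + 8 = -27 + 8 = -19$)
$M{\left(N \right)} = -2 + \frac{\sqrt{2} \sqrt{N}}{3}$ ($M{\left(N \right)} = -2 + \frac{\sqrt{N + N}}{3} = -2 + \frac{\sqrt{2 N}}{3} = -2 + \frac{\sqrt{2} \sqrt{N}}{3}$)
$\left(\left(\left(-291\right) 64 + 212\right) + M{\left(w \right)}\right) \left(-402670 - 413295\right) = \left(\left(\left(-291\right) 64 + 212\right) - \left(2 - \frac{\sqrt{2} \sqrt{-19}}{3}\right)\right) \left(-402670 - 413295\right) = \left(\left(-18624 + 212\right) - \left(2 - \frac{\sqrt{2} i \sqrt{19}}{3}\right)\right) \left(-815965\right) = \left(-18412 - \left(2 - \frac{i \sqrt{38}}{3}\right)\right) \left(-815965\right) = \left(-18414 + \frac{i \sqrt{38}}{3}\right) \left(-815965\right) = 15025179510 - \frac{815965 i \sqrt{38}}{3}$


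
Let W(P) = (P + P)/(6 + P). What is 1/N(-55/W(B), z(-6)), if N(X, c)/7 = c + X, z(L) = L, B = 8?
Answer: -8/3031 ≈ -0.0026394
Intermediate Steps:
W(P) = 2*P/(6 + P) (W(P) = (2*P)/(6 + P) = 2*P/(6 + P))
N(X, c) = 7*X + 7*c (N(X, c) = 7*(c + X) = 7*(X + c) = 7*X + 7*c)
1/N(-55/W(B), z(-6)) = 1/(7*(-55/(2*8/(6 + 8))) + 7*(-6)) = 1/(7*(-55/(2*8/14)) - 42) = 1/(7*(-55/(2*8*(1/14))) - 42) = 1/(7*(-55/8/7) - 42) = 1/(7*(-55*7/8) - 42) = 1/(7*(-385/8) - 42) = 1/(-2695/8 - 42) = 1/(-3031/8) = -8/3031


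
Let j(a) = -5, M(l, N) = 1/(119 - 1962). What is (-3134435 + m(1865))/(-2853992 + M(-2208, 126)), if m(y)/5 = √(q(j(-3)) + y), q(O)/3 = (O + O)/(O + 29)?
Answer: 5776763705/5259907257 - 9215*√7455/10519814514 ≈ 1.0982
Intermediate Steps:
M(l, N) = -1/1843 (M(l, N) = 1/(-1843) = -1/1843)
q(O) = 6*O/(29 + O) (q(O) = 3*((O + O)/(O + 29)) = 3*((2*O)/(29 + O)) = 3*(2*O/(29 + O)) = 6*O/(29 + O))
m(y) = 5*√(-5/4 + y) (m(y) = 5*√(6*(-5)/(29 - 5) + y) = 5*√(6*(-5)/24 + y) = 5*√(6*(-5)*(1/24) + y) = 5*√(-5/4 + y))
(-3134435 + m(1865))/(-2853992 + M(-2208, 126)) = (-3134435 + 5*√(-5 + 4*1865)/2)/(-2853992 - 1/1843) = (-3134435 + 5*√(-5 + 7460)/2)/(-5259907257/1843) = (-3134435 + 5*√7455/2)*(-1843/5259907257) = 5776763705/5259907257 - 9215*√7455/10519814514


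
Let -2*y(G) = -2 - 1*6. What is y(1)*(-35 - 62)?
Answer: -388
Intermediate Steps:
y(G) = 4 (y(G) = -(-2 - 1*6)/2 = -(-2 - 6)/2 = -½*(-8) = 4)
y(1)*(-35 - 62) = 4*(-35 - 62) = 4*(-97) = -388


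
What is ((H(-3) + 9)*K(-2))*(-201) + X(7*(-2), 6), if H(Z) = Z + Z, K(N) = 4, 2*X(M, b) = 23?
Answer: -4801/2 ≈ -2400.5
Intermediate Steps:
X(M, b) = 23/2 (X(M, b) = (½)*23 = 23/2)
H(Z) = 2*Z
((H(-3) + 9)*K(-2))*(-201) + X(7*(-2), 6) = ((2*(-3) + 9)*4)*(-201) + 23/2 = ((-6 + 9)*4)*(-201) + 23/2 = (3*4)*(-201) + 23/2 = 12*(-201) + 23/2 = -2412 + 23/2 = -4801/2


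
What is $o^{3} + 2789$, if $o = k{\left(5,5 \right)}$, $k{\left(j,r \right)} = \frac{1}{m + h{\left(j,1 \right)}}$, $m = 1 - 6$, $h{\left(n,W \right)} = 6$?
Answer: $2790$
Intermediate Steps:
$m = -5$ ($m = 1 - 6 = -5$)
$k{\left(j,r \right)} = 1$ ($k{\left(j,r \right)} = \frac{1}{-5 + 6} = 1^{-1} = 1$)
$o = 1$
$o^{3} + 2789 = 1^{3} + 2789 = 1 + 2789 = 2790$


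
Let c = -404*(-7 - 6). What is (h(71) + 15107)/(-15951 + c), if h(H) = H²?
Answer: -20148/10699 ≈ -1.8832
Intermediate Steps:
c = 5252 (c = -404*(-13) = 5252)
(h(71) + 15107)/(-15951 + c) = (71² + 15107)/(-15951 + 5252) = (5041 + 15107)/(-10699) = 20148*(-1/10699) = -20148/10699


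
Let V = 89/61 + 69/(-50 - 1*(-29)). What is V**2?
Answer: 608400/182329 ≈ 3.3368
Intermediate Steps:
V = -780/427 (V = 89*(1/61) + 69/(-50 + 29) = 89/61 + 69/(-21) = 89/61 + 69*(-1/21) = 89/61 - 23/7 = -780/427 ≈ -1.8267)
V**2 = (-780/427)**2 = 608400/182329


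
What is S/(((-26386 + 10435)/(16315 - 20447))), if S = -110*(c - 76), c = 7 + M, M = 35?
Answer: 15453680/15951 ≈ 968.82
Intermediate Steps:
c = 42 (c = 7 + 35 = 42)
S = 3740 (S = -110*(42 - 76) = -110*(-34) = 3740)
S/(((-26386 + 10435)/(16315 - 20447))) = 3740/(((-26386 + 10435)/(16315 - 20447))) = 3740/((-15951/(-4132))) = 3740/((-15951*(-1/4132))) = 3740/(15951/4132) = 3740*(4132/15951) = 15453680/15951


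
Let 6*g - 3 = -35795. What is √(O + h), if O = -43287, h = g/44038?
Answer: I*√188884595105499/66057 ≈ 208.06*I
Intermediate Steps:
g = -17896/3 (g = ½ + (⅙)*(-35795) = ½ - 35795/6 = -17896/3 ≈ -5965.3)
h = -8948/66057 (h = -17896/3/44038 = -17896/3*1/44038 = -8948/66057 ≈ -0.13546)
√(O + h) = √(-43287 - 8948/66057) = √(-2859418307/66057) = I*√188884595105499/66057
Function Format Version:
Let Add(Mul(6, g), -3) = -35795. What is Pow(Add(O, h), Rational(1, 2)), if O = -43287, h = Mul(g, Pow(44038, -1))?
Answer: Mul(Rational(1, 66057), I, Pow(188884595105499, Rational(1, 2))) ≈ Mul(208.06, I)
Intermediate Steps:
g = Rational(-17896, 3) (g = Add(Rational(1, 2), Mul(Rational(1, 6), -35795)) = Add(Rational(1, 2), Rational(-35795, 6)) = Rational(-17896, 3) ≈ -5965.3)
h = Rational(-8948, 66057) (h = Mul(Rational(-17896, 3), Pow(44038, -1)) = Mul(Rational(-17896, 3), Rational(1, 44038)) = Rational(-8948, 66057) ≈ -0.13546)
Pow(Add(O, h), Rational(1, 2)) = Pow(Add(-43287, Rational(-8948, 66057)), Rational(1, 2)) = Pow(Rational(-2859418307, 66057), Rational(1, 2)) = Mul(Rational(1, 66057), I, Pow(188884595105499, Rational(1, 2)))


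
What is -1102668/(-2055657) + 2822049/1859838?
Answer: 872438736553/424798778174 ≈ 2.0538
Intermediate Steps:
-1102668/(-2055657) + 2822049/1859838 = -1102668*(-1/2055657) + 2822049*(1/1859838) = 367556/685219 + 940683/619946 = 872438736553/424798778174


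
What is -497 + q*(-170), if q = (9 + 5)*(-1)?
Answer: 1883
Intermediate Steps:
q = -14 (q = 14*(-1) = -14)
-497 + q*(-170) = -497 - 14*(-170) = -497 + 2380 = 1883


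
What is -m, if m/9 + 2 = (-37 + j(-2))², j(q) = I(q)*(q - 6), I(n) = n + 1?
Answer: -7551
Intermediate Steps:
I(n) = 1 + n
j(q) = (1 + q)*(-6 + q) (j(q) = (1 + q)*(q - 6) = (1 + q)*(-6 + q))
m = 7551 (m = -18 + 9*(-37 + (1 - 2)*(-6 - 2))² = -18 + 9*(-37 - 1*(-8))² = -18 + 9*(-37 + 8)² = -18 + 9*(-29)² = -18 + 9*841 = -18 + 7569 = 7551)
-m = -1*7551 = -7551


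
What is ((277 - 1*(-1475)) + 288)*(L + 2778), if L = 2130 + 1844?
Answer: 13774080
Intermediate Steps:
L = 3974
((277 - 1*(-1475)) + 288)*(L + 2778) = ((277 - 1*(-1475)) + 288)*(3974 + 2778) = ((277 + 1475) + 288)*6752 = (1752 + 288)*6752 = 2040*6752 = 13774080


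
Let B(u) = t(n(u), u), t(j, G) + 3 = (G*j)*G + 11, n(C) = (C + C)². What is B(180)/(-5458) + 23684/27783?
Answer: -58330899637496/75819807 ≈ -7.6934e+5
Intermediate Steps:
n(C) = 4*C² (n(C) = (2*C)² = 4*C²)
t(j, G) = 8 + j*G² (t(j, G) = -3 + ((G*j)*G + 11) = -3 + (j*G² + 11) = -3 + (11 + j*G²) = 8 + j*G²)
B(u) = 8 + 4*u⁴ (B(u) = 8 + (4*u²)*u² = 8 + 4*u⁴)
B(180)/(-5458) + 23684/27783 = (8 + 4*180⁴)/(-5458) + 23684/27783 = (8 + 4*1049760000)*(-1/5458) + 23684*(1/27783) = (8 + 4199040000)*(-1/5458) + 23684/27783 = 4199040008*(-1/5458) + 23684/27783 = -2099520004/2729 + 23684/27783 = -58330899637496/75819807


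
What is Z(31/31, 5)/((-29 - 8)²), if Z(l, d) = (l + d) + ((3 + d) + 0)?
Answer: 14/1369 ≈ 0.010226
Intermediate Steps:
Z(l, d) = 3 + l + 2*d (Z(l, d) = (d + l) + (3 + d) = 3 + l + 2*d)
Z(31/31, 5)/((-29 - 8)²) = (3 + 31/31 + 2*5)/((-29 - 8)²) = (3 + 31*(1/31) + 10)/((-37)²) = (3 + 1 + 10)/1369 = 14*(1/1369) = 14/1369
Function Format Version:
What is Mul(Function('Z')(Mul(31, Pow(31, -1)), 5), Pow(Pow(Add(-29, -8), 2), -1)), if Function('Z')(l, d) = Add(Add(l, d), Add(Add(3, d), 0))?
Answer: Rational(14, 1369) ≈ 0.010226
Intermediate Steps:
Function('Z')(l, d) = Add(3, l, Mul(2, d)) (Function('Z')(l, d) = Add(Add(d, l), Add(3, d)) = Add(3, l, Mul(2, d)))
Mul(Function('Z')(Mul(31, Pow(31, -1)), 5), Pow(Pow(Add(-29, -8), 2), -1)) = Mul(Add(3, Mul(31, Pow(31, -1)), Mul(2, 5)), Pow(Pow(Add(-29, -8), 2), -1)) = Mul(Add(3, Mul(31, Rational(1, 31)), 10), Pow(Pow(-37, 2), -1)) = Mul(Add(3, 1, 10), Pow(1369, -1)) = Mul(14, Rational(1, 1369)) = Rational(14, 1369)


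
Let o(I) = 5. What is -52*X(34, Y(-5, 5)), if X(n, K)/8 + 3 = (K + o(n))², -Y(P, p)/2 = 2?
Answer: 832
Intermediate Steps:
Y(P, p) = -4 (Y(P, p) = -2*2 = -4)
X(n, K) = -24 + 8*(5 + K)² (X(n, K) = -24 + 8*(K + 5)² = -24 + 8*(5 + K)²)
-52*X(34, Y(-5, 5)) = -52*(-24 + 8*(5 - 4)²) = -52*(-24 + 8*1²) = -52*(-24 + 8*1) = -52*(-24 + 8) = -52*(-16) = 832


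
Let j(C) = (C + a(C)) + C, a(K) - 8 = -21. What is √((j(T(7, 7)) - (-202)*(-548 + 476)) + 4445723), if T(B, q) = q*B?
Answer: 4*√276954 ≈ 2105.1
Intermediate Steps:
T(B, q) = B*q
a(K) = -13 (a(K) = 8 - 21 = -13)
j(C) = -13 + 2*C (j(C) = (C - 13) + C = (-13 + C) + C = -13 + 2*C)
√((j(T(7, 7)) - (-202)*(-548 + 476)) + 4445723) = √(((-13 + 2*(7*7)) - (-202)*(-548 + 476)) + 4445723) = √(((-13 + 2*49) - (-202)*(-72)) + 4445723) = √(((-13 + 98) - 1*14544) + 4445723) = √((85 - 14544) + 4445723) = √(-14459 + 4445723) = √4431264 = 4*√276954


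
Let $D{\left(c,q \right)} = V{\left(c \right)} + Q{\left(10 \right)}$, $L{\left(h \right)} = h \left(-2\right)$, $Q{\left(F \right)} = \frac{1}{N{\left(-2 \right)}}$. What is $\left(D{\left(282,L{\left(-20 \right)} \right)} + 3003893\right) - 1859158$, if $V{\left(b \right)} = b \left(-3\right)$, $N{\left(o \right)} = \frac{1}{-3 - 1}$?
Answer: $1143885$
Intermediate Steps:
$N{\left(o \right)} = - \frac{1}{4}$ ($N{\left(o \right)} = \frac{1}{-4} = - \frac{1}{4}$)
$V{\left(b \right)} = - 3 b$
$Q{\left(F \right)} = -4$ ($Q{\left(F \right)} = \frac{1}{- \frac{1}{4}} = -4$)
$L{\left(h \right)} = - 2 h$
$D{\left(c,q \right)} = -4 - 3 c$ ($D{\left(c,q \right)} = - 3 c - 4 = -4 - 3 c$)
$\left(D{\left(282,L{\left(-20 \right)} \right)} + 3003893\right) - 1859158 = \left(\left(-4 - 846\right) + 3003893\right) - 1859158 = \left(-850 + 3003893\right) - 1859158 = 3003043 - 1859158 = 1143885$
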